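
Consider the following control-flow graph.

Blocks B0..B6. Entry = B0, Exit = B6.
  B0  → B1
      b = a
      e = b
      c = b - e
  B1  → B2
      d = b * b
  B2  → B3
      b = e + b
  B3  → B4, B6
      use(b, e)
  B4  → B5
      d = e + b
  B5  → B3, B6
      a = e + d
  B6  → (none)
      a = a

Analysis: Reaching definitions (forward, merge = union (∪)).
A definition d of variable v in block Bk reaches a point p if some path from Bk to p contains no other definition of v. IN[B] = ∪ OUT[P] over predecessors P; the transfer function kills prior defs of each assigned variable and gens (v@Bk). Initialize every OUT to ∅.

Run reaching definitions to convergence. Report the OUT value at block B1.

Converged values:
  B0: | IN={} | OUT={b@B0, c@B0, e@B0}
  B1: | IN={b@B0, c@B0, e@B0} | OUT={b@B0, c@B0, d@B1, e@B0}
  B2: | IN={b@B0, c@B0, d@B1, e@B0} | OUT={b@B2, c@B0, d@B1, e@B0}
  B3: | IN={a@B5, b@B2, c@B0, d@B1, d@B4, e@B0} | OUT={a@B5, b@B2, c@B0, d@B1, d@B4, e@B0}
  B4: | IN={a@B5, b@B2, c@B0, d@B1, d@B4, e@B0} | OUT={a@B5, b@B2, c@B0, d@B4, e@B0}
  B5: | IN={a@B5, b@B2, c@B0, d@B4, e@B0} | OUT={a@B5, b@B2, c@B0, d@B4, e@B0}
  B6: | IN={a@B5, b@B2, c@B0, d@B1, d@B4, e@B0} | OUT={a@B6, b@B2, c@B0, d@B1, d@B4, e@B0}

Merge at B1: IN[B1] = OUT[B0] = {b@B0, c@B0, e@B0}
Applying B1's transfer function to that IN value gives OUT[B1] (row B1 above).

Answer: {b@B0, c@B0, d@B1, e@B0}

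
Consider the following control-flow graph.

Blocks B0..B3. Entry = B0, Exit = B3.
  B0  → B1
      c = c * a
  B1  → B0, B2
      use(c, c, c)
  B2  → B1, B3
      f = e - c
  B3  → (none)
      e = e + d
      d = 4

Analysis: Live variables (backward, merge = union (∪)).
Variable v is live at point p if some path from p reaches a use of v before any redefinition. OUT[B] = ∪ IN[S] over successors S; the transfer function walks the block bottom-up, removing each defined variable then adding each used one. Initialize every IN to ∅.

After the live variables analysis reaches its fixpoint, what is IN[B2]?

Converged values:
  B0: | IN={a, c, d, e} | OUT={a, c, d, e}
  B1: | IN={a, c, d, e} | OUT={a, c, d, e}
  B2: | IN={a, c, d, e} | OUT={a, c, d, e}
  B3: | IN={d, e} | OUT={}

Merge at B2: OUT[B2] = IN[B1] ⊔ IN[B3] = {a, c, d, e}
Applying B2's transfer function to that OUT value gives IN[B2] (row B2 above).

Answer: {a, c, d, e}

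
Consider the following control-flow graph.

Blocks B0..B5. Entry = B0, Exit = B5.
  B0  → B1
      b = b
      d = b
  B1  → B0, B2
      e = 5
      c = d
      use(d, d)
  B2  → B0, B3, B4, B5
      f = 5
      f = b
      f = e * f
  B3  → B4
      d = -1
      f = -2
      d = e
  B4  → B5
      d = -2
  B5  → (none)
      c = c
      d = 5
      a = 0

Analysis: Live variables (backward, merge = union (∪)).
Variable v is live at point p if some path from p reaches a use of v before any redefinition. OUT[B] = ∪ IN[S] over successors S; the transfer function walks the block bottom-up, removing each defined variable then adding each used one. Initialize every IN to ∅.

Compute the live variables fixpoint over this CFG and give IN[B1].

Converged values:
  B0: | IN={b} | OUT={b, d}
  B1: | IN={b, d} | OUT={b, c, e}
  B2: | IN={b, c, e} | OUT={b, c, e}
  B3: | IN={c, e} | OUT={c}
  B4: | IN={c} | OUT={c}
  B5: | IN={c} | OUT={}

Merge at B1: OUT[B1] = IN[B0] ⊔ IN[B2] = {b, c, e}
Applying B1's transfer function to that OUT value gives IN[B1] (row B1 above).

Answer: {b, d}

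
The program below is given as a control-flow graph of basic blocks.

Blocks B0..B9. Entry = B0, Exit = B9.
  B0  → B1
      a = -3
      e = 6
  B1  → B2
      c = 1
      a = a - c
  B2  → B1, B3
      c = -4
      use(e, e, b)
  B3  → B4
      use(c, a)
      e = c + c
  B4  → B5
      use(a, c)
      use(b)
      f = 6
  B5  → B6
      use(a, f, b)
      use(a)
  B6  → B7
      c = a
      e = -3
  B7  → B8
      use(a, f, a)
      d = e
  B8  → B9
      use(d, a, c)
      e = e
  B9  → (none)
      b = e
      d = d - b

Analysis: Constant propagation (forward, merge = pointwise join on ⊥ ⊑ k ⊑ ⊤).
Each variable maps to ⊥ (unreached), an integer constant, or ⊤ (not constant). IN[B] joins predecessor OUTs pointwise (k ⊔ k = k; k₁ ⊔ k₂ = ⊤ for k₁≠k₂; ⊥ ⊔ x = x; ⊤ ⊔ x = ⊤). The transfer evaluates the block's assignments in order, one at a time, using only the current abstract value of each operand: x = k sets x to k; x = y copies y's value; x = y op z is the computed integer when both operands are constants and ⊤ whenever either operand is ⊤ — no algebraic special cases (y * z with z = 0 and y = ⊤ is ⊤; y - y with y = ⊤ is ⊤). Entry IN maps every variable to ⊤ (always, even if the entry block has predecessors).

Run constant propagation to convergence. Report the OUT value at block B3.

Answer: {a: ⊤, b: ⊤, c: -4, d: ⊤, e: -8, f: ⊤}

Derivation:
Per-block solution:
  B0:  IN=(all ⊤)  OUT={a:-3, e:6; rest ⊤}
  B1:  IN={e:6; rest ⊤}  OUT={c:1, e:6; rest ⊤}
  B2:  IN={c:1, e:6; rest ⊤}  OUT={c:-4, e:6; rest ⊤}
  B3:  IN={c:-4, e:6; rest ⊤}  OUT={c:-4, e:-8; rest ⊤}
  B4:  IN={c:-4, e:-8; rest ⊤}  OUT={c:-4, e:-8, f:6; rest ⊤}
  B5:  IN={c:-4, e:-8, f:6; rest ⊤}  OUT={c:-4, e:-8, f:6; rest ⊤}
  B6:  IN={c:-4, e:-8, f:6; rest ⊤}  OUT={e:-3, f:6; rest ⊤}
  B7:  IN={e:-3, f:6; rest ⊤}  OUT={d:-3, e:-3, f:6; rest ⊤}
  B8:  IN={d:-3, e:-3, f:6; rest ⊤}  OUT={d:-3, e:-3, f:6; rest ⊤}
  B9:  IN={d:-3, e:-3, f:6; rest ⊤}  OUT={b:-3, d:0, e:-3, f:6; rest ⊤}

Merge at B3: IN[B3] = OUT[B2] = {a: ⊤, b: ⊤, c: -4, d: ⊤, e: 6, f: ⊤}
Applying B3's transfer function to that IN value gives OUT[B3] (row B3 above).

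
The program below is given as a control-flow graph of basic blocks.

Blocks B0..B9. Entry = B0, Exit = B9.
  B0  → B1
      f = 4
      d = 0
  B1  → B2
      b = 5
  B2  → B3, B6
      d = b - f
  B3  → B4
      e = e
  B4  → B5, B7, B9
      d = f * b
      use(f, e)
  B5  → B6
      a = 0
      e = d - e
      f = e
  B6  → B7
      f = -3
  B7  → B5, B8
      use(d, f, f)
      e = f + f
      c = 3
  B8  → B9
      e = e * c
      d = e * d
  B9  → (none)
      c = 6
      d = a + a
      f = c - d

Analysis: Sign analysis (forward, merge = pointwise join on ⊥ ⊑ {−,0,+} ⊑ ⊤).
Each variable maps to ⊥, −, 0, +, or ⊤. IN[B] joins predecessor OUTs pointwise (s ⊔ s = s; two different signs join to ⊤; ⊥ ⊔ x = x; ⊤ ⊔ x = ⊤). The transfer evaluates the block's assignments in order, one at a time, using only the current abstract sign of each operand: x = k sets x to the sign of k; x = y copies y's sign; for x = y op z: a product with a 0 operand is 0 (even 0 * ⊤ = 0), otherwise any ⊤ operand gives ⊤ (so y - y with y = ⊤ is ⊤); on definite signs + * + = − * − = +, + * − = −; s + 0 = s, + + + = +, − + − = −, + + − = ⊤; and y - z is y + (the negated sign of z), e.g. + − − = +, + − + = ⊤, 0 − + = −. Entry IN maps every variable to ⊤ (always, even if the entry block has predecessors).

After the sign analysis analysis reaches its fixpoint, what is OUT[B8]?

Answer: {a: ⊤, b: +, c: +, d: ⊤, e: ⊤, f: ⊤}

Working:
Converged values:
  B0:  IN=(all ⊤)  OUT={d:0, f:+; rest ⊤}
  B1:  IN={d:0, f:+; rest ⊤}  OUT={b:+, d:0, f:+; rest ⊤}
  B2:  IN={b:+, d:0, f:+; rest ⊤}  OUT={b:+, f:+; rest ⊤}
  B3:  IN={b:+, f:+; rest ⊤}  OUT={b:+, f:+; rest ⊤}
  B4:  IN={b:+, f:+; rest ⊤}  OUT={b:+, d:+, f:+; rest ⊤}
  B5:  IN={b:+; rest ⊤}  OUT={a:0, b:+; rest ⊤}
  B6:  IN={b:+; rest ⊤}  OUT={b:+, f:-; rest ⊤}
  B7:  IN={b:+; rest ⊤}  OUT={b:+, c:+; rest ⊤}
  B8:  IN={b:+, c:+; rest ⊤}  OUT={b:+, c:+; rest ⊤}
  B9:  IN={b:+; rest ⊤}  OUT={b:+, c:+; rest ⊤}

Merge at B8: IN[B8] = OUT[B7] = {a: ⊤, b: +, c: +, d: ⊤, e: ⊤, f: ⊤}
Applying B8's transfer function to that IN value gives OUT[B8] (row B8 above).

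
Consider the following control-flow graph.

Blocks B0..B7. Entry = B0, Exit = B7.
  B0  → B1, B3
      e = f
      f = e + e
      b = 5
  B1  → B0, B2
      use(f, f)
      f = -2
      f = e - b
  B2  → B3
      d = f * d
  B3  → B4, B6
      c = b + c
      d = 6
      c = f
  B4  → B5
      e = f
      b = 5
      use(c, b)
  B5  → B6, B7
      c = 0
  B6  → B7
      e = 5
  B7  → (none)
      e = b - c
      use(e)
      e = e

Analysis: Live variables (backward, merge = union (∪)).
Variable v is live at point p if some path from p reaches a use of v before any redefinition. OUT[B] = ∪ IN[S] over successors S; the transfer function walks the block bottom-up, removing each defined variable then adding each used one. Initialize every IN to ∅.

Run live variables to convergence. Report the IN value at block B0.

Converged values:
  B0:   IN={c, d, f}   OUT={b, c, d, e, f}
  B1:   IN={b, c, d, e, f}   OUT={b, c, d, f}
  B2:   IN={b, c, d, f}   OUT={b, c, f}
  B3:   IN={b, c, f}   OUT={b, c, f}
  B4:   IN={c, f}   OUT={b}
  B5:   IN={b}   OUT={b, c}
  B6:   IN={b, c}   OUT={b, c}
  B7:   IN={b, c}   OUT={}

Merge at B0: OUT[B0] = IN[B1] ⊔ IN[B3] = {b, c, d, e, f}
Applying B0's transfer function to that OUT value gives IN[B0] (row B0 above).

Answer: {c, d, f}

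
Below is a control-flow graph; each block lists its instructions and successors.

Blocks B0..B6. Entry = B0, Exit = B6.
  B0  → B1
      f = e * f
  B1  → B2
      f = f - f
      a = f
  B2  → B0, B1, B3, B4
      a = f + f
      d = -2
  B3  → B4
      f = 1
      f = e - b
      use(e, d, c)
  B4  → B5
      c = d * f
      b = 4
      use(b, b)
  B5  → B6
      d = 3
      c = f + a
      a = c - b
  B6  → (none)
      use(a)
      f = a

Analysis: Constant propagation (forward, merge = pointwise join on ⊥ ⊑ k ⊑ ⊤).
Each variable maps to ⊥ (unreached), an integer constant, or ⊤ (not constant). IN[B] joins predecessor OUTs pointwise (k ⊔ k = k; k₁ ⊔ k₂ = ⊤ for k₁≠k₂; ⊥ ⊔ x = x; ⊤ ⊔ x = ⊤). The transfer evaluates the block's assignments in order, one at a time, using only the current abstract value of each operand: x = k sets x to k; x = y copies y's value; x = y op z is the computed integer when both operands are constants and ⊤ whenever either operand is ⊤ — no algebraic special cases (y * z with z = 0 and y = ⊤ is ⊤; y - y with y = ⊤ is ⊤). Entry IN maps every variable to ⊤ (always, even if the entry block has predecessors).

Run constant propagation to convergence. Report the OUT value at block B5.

Answer: {a: ⊤, b: 4, c: ⊤, d: 3, e: ⊤, f: ⊤}

Derivation:
Converged values:
  B0:  IN=(all ⊤)  OUT=(all ⊤)
  B1:  IN=(all ⊤)  OUT=(all ⊤)
  B2:  IN=(all ⊤)  OUT={d:-2; rest ⊤}
  B3:  IN={d:-2; rest ⊤}  OUT={d:-2; rest ⊤}
  B4:  IN={d:-2; rest ⊤}  OUT={b:4, d:-2; rest ⊤}
  B5:  IN={b:4, d:-2; rest ⊤}  OUT={b:4, d:3; rest ⊤}
  B6:  IN={b:4, d:3; rest ⊤}  OUT={b:4, d:3; rest ⊤}

Merge at B5: IN[B5] = OUT[B4] = {a: ⊤, b: 4, c: ⊤, d: -2, e: ⊤, f: ⊤}
Applying B5's transfer function to that IN value gives OUT[B5] (row B5 above).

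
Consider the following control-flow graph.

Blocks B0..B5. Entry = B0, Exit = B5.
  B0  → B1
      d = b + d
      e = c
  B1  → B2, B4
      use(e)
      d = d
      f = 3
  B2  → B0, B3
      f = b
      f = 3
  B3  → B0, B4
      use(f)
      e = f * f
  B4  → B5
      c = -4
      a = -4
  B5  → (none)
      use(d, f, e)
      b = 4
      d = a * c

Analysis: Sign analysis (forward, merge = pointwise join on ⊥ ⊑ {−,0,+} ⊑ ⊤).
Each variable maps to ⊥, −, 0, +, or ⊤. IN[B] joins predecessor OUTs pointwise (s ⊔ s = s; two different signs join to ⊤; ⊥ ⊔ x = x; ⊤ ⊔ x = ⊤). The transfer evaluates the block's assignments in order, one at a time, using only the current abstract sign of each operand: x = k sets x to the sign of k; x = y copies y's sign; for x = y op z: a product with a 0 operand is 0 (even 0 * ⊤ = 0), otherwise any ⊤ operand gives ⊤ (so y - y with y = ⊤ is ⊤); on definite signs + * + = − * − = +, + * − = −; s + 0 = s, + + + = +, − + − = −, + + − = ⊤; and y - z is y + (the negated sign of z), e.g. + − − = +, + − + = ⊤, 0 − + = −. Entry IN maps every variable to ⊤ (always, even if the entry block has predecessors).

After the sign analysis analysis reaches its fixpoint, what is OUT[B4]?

Answer: {a: -, b: ⊤, c: -, d: ⊤, e: ⊤, f: +}

Trace:
Converged values:
  B0:  IN=(all ⊤)  OUT=(all ⊤)
  B1:  IN=(all ⊤)  OUT={f:+; rest ⊤}
  B2:  IN={f:+; rest ⊤}  OUT={f:+; rest ⊤}
  B3:  IN={f:+; rest ⊤}  OUT={e:+, f:+; rest ⊤}
  B4:  IN={f:+; rest ⊤}  OUT={a:-, c:-, f:+; rest ⊤}
  B5:  IN={a:-, c:-, f:+; rest ⊤}  OUT={a:-, b:+, c:-, d:+, f:+; rest ⊤}

Merge at B4: IN[B4] = OUT[B1] ⊔ OUT[B3] = {a: ⊤, b: ⊤, c: ⊤, d: ⊤, e: ⊤, f: +}
Applying B4's transfer function to that IN value gives OUT[B4] (row B4 above).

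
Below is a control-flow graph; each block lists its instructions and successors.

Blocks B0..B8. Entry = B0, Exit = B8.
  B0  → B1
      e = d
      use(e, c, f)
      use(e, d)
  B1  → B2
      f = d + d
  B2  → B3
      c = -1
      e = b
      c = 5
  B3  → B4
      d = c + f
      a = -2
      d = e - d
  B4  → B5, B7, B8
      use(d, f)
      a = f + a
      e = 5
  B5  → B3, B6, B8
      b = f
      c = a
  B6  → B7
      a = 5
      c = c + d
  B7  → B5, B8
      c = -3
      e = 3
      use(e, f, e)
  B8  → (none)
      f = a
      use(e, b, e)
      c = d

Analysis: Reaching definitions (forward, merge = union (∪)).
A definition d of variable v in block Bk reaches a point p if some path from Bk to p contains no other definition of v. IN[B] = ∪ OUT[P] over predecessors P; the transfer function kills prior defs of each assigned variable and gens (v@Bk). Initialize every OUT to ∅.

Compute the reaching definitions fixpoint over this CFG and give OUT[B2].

Fixpoint table:
  B0:   IN={}   OUT={e@B0}
  B1:   IN={e@B0}   OUT={e@B0, f@B1}
  B2:   IN={e@B0, f@B1}   OUT={c@B2, e@B2, f@B1}
  B3:   IN={a@B4, a@B6, b@B5, c@B2, c@B5, d@B3, e@B2, e@B4, e@B7, f@B1}   OUT={a@B3, b@B5, c@B2, c@B5, d@B3, e@B2, e@B4, e@B7, f@B1}
  B4:   IN={a@B3, b@B5, c@B2, c@B5, d@B3, e@B2, e@B4, e@B7, f@B1}   OUT={a@B4, b@B5, c@B2, c@B5, d@B3, e@B4, f@B1}
  B5:   IN={a@B4, a@B6, b@B5, c@B2, c@B5, c@B7, d@B3, e@B4, e@B7, f@B1}   OUT={a@B4, a@B6, b@B5, c@B5, d@B3, e@B4, e@B7, f@B1}
  B6:   IN={a@B4, a@B6, b@B5, c@B5, d@B3, e@B4, e@B7, f@B1}   OUT={a@B6, b@B5, c@B6, d@B3, e@B4, e@B7, f@B1}
  B7:   IN={a@B4, a@B6, b@B5, c@B2, c@B5, c@B6, d@B3, e@B4, e@B7, f@B1}   OUT={a@B4, a@B6, b@B5, c@B7, d@B3, e@B7, f@B1}
  B8:   IN={a@B4, a@B6, b@B5, c@B2, c@B5, c@B7, d@B3, e@B4, e@B7, f@B1}   OUT={a@B4, a@B6, b@B5, c@B8, d@B3, e@B4, e@B7, f@B8}

Merge at B2: IN[B2] = OUT[B1] = {e@B0, f@B1}
Applying B2's transfer function to that IN value gives OUT[B2] (row B2 above).

Answer: {c@B2, e@B2, f@B1}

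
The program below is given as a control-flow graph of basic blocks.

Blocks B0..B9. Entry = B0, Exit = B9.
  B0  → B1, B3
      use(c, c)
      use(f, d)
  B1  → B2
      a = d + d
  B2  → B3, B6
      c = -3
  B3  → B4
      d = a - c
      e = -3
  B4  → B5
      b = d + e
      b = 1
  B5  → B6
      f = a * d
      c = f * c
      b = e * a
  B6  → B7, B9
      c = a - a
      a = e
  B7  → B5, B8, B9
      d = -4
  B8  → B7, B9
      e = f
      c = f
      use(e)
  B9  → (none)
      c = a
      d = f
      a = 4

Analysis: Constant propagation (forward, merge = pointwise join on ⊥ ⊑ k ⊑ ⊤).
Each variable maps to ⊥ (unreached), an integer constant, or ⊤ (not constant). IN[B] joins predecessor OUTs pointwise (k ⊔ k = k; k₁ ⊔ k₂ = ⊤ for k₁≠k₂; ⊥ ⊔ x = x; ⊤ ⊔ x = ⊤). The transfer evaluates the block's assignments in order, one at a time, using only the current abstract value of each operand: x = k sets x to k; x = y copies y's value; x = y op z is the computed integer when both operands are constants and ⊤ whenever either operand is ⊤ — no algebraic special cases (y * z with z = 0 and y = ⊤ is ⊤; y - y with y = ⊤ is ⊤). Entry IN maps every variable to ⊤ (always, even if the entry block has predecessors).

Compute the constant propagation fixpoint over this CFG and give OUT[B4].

Per-block solution:
  B0:   IN=(all ⊤)   OUT=(all ⊤)
  B1:   IN=(all ⊤)   OUT=(all ⊤)
  B2:   IN=(all ⊤)   OUT={c:-3; rest ⊤}
  B3:   IN=(all ⊤)   OUT={e:-3; rest ⊤}
  B4:   IN={e:-3; rest ⊤}   OUT={b:1, e:-3; rest ⊤}
  B5:   IN=(all ⊤)   OUT=(all ⊤)
  B6:   IN=(all ⊤)   OUT=(all ⊤)
  B7:   IN=(all ⊤)   OUT={d:-4; rest ⊤}
  B8:   IN={d:-4; rest ⊤}   OUT={d:-4; rest ⊤}
  B9:   IN=(all ⊤)   OUT={a:4; rest ⊤}

Merge at B4: IN[B4] = OUT[B3] = {a: ⊤, b: ⊤, c: ⊤, d: ⊤, e: -3, f: ⊤}
Applying B4's transfer function to that IN value gives OUT[B4] (row B4 above).

Answer: {a: ⊤, b: 1, c: ⊤, d: ⊤, e: -3, f: ⊤}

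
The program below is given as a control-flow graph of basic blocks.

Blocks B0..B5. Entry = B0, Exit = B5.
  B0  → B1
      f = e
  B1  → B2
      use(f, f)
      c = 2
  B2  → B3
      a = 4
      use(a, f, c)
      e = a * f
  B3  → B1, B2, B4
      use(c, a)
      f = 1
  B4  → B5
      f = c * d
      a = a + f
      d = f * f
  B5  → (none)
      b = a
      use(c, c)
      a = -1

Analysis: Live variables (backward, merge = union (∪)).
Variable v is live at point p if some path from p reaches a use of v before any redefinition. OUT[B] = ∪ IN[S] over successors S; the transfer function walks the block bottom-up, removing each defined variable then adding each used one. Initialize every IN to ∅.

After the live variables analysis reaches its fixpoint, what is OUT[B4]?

Answer: {a, c}

Working:
Fixpoint table:
  B0:  IN={d, e}  OUT={d, f}
  B1:  IN={d, f}  OUT={c, d, f}
  B2:  IN={c, d, f}  OUT={a, c, d}
  B3:  IN={a, c, d}  OUT={a, c, d, f}
  B4:  IN={a, c, d}  OUT={a, c}
  B5:  IN={a, c}  OUT={}

Merge at B4: OUT[B4] = IN[B5] = {a, c}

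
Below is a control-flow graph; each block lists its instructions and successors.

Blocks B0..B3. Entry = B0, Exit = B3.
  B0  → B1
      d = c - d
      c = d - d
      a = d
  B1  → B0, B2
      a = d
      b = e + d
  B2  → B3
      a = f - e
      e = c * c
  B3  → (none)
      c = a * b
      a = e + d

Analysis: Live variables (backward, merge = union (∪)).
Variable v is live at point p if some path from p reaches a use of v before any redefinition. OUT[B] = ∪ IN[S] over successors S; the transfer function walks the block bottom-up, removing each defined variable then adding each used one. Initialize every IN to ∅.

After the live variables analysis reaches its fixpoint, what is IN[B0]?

Answer: {c, d, e, f}

Working:
Converged values:
  B0: | IN={c, d, e, f} | OUT={c, d, e, f}
  B1: | IN={c, d, e, f} | OUT={b, c, d, e, f}
  B2: | IN={b, c, d, e, f} | OUT={a, b, d, e}
  B3: | IN={a, b, d, e} | OUT={}

Merge at B0: OUT[B0] = IN[B1] = {c, d, e, f}
Applying B0's transfer function to that OUT value gives IN[B0] (row B0 above).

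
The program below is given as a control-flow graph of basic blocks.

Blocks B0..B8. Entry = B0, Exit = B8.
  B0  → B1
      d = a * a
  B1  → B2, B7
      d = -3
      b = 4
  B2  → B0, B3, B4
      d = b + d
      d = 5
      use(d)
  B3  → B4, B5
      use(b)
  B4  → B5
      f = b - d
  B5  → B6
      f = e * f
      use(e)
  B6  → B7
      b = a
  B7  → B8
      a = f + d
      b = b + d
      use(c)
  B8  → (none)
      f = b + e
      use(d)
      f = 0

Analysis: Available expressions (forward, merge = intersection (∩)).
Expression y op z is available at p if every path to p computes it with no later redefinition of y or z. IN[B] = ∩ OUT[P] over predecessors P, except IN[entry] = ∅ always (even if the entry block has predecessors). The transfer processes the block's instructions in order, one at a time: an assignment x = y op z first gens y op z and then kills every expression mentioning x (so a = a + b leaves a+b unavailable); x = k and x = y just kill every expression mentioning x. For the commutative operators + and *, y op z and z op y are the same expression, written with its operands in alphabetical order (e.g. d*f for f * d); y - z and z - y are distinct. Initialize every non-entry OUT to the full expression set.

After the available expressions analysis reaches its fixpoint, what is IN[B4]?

Answer: {a*a}

Working:
Per-block solution:
  B0: | IN={} | OUT={a*a}
  B1: | IN={a*a} | OUT={a*a}
  B2: | IN={a*a} | OUT={a*a}
  B3: | IN={a*a} | OUT={a*a}
  B4: | IN={a*a} | OUT={a*a, b-d}
  B5: | IN={a*a} | OUT={a*a}
  B6: | IN={a*a} | OUT={a*a}
  B7: | IN={a*a} | OUT={d+f}
  B8: | IN={d+f} | OUT={b+e}

Merge at B4: IN[B4] = OUT[B2] ∩ OUT[B3] = {a*a}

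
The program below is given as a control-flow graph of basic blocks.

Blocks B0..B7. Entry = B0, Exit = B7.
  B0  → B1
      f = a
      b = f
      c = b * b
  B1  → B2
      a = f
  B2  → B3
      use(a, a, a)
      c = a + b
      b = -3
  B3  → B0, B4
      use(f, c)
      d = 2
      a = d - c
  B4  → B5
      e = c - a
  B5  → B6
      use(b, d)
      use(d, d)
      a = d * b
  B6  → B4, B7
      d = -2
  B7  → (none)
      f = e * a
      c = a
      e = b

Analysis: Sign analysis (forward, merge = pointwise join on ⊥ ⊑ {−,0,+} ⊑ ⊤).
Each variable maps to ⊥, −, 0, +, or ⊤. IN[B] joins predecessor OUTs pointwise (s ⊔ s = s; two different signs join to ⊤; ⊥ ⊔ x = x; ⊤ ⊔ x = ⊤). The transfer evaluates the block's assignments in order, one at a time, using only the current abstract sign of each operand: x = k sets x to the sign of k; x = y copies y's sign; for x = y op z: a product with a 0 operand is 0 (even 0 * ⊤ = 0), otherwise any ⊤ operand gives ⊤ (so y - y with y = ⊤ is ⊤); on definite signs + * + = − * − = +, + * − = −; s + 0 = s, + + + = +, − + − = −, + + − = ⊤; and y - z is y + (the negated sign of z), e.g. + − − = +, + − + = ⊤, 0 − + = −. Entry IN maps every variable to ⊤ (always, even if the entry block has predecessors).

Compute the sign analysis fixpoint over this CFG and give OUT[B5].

Answer: {a: ⊤, b: -, c: ⊤, d: ⊤, e: ⊤, f: ⊤}

Working:
Per-block solution:
  B0:   IN=(all ⊤)   OUT=(all ⊤)
  B1:   IN=(all ⊤)   OUT=(all ⊤)
  B2:   IN=(all ⊤)   OUT={b:-; rest ⊤}
  B3:   IN={b:-; rest ⊤}   OUT={b:-, d:+; rest ⊤}
  B4:   IN={b:-; rest ⊤}   OUT={b:-; rest ⊤}
  B5:   IN={b:-; rest ⊤}   OUT={b:-; rest ⊤}
  B6:   IN={b:-; rest ⊤}   OUT={b:-, d:-; rest ⊤}
  B7:   IN={b:-, d:-; rest ⊤}   OUT={b:-, d:-, e:-; rest ⊤}

Merge at B5: IN[B5] = OUT[B4] = {a: ⊤, b: -, c: ⊤, d: ⊤, e: ⊤, f: ⊤}
Applying B5's transfer function to that IN value gives OUT[B5] (row B5 above).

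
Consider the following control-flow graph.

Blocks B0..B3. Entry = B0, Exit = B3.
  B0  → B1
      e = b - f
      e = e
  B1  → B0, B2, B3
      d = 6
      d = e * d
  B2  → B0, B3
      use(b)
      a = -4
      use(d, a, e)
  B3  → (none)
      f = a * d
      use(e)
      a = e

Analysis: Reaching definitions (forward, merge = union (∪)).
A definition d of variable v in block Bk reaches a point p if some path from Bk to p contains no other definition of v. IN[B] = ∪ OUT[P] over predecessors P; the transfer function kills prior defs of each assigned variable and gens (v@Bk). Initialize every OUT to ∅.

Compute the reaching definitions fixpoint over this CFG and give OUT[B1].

Fixpoint table:
  B0: | IN={a@B2, d@B1, e@B0} | OUT={a@B2, d@B1, e@B0}
  B1: | IN={a@B2, d@B1, e@B0} | OUT={a@B2, d@B1, e@B0}
  B2: | IN={a@B2, d@B1, e@B0} | OUT={a@B2, d@B1, e@B0}
  B3: | IN={a@B2, d@B1, e@B0} | OUT={a@B3, d@B1, e@B0, f@B3}

Merge at B1: IN[B1] = OUT[B0] = {a@B2, d@B1, e@B0}
Applying B1's transfer function to that IN value gives OUT[B1] (row B1 above).

Answer: {a@B2, d@B1, e@B0}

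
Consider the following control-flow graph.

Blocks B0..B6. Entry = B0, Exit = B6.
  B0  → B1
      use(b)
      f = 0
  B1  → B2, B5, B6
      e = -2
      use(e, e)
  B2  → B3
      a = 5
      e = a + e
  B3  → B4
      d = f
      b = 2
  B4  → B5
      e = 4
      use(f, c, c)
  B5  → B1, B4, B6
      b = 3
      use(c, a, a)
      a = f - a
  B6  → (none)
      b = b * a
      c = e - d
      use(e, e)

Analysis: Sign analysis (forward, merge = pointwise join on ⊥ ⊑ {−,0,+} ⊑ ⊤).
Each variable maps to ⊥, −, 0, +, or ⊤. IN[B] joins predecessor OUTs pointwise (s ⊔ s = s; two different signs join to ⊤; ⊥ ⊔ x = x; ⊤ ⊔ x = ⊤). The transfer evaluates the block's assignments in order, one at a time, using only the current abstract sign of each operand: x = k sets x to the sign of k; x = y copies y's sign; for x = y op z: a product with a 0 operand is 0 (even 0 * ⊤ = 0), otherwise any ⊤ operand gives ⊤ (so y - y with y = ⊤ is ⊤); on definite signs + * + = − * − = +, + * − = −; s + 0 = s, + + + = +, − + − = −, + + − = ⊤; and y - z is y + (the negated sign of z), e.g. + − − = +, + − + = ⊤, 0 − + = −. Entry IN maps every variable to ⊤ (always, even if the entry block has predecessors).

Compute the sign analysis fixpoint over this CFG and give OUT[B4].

Answer: {a: ⊤, b: +, c: ⊤, d: ⊤, e: +, f: 0}

Trace:
Per-block solution:
  B0: | IN=(all ⊤) | OUT={f:0; rest ⊤}
  B1: | IN={f:0; rest ⊤} | OUT={e:-, f:0; rest ⊤}
  B2: | IN={e:-, f:0; rest ⊤} | OUT={a:+, f:0; rest ⊤}
  B3: | IN={a:+, f:0; rest ⊤} | OUT={a:+, b:+, d:0, f:0; rest ⊤}
  B4: | IN={b:+, f:0; rest ⊤} | OUT={b:+, e:+, f:0; rest ⊤}
  B5: | IN={f:0; rest ⊤} | OUT={b:+, f:0; rest ⊤}
  B6: | IN={f:0; rest ⊤} | OUT={f:0; rest ⊤}

Merge at B4: IN[B4] = OUT[B3] ⊔ OUT[B5] = {a: ⊤, b: +, c: ⊤, d: ⊤, e: ⊤, f: 0}
Applying B4's transfer function to that IN value gives OUT[B4] (row B4 above).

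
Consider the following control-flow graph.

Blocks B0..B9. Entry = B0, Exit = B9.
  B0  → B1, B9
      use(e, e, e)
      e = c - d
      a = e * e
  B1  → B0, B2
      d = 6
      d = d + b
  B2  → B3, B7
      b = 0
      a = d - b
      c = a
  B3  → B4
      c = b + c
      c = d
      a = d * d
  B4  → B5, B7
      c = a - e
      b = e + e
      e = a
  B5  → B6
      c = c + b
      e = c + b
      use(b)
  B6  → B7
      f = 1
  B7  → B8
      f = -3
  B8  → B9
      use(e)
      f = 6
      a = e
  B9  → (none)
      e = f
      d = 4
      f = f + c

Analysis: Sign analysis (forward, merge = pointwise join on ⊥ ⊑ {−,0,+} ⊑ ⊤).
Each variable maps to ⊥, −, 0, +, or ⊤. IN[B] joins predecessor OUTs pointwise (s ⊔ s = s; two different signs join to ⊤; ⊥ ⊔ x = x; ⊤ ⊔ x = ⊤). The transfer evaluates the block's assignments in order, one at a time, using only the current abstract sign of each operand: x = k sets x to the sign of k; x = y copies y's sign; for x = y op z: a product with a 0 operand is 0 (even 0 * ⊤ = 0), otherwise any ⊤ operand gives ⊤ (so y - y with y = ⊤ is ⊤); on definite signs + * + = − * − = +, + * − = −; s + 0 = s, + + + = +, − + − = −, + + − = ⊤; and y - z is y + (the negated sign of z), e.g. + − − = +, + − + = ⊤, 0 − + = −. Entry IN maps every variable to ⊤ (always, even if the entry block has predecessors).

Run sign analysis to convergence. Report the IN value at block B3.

Answer: {a: ⊤, b: 0, c: ⊤, d: ⊤, e: ⊤, f: ⊤}

Derivation:
Converged values:
  B0:   IN=(all ⊤)   OUT=(all ⊤)
  B1:   IN=(all ⊤)   OUT=(all ⊤)
  B2:   IN=(all ⊤)   OUT={b:0; rest ⊤}
  B3:   IN={b:0; rest ⊤}   OUT={b:0; rest ⊤}
  B4:   IN={b:0; rest ⊤}   OUT=(all ⊤)
  B5:   IN=(all ⊤)   OUT=(all ⊤)
  B6:   IN=(all ⊤)   OUT={f:+; rest ⊤}
  B7:   IN=(all ⊤)   OUT={f:-; rest ⊤}
  B8:   IN={f:-; rest ⊤}   OUT={f:+; rest ⊤}
  B9:   IN=(all ⊤)   OUT={d:+; rest ⊤}

Merge at B3: IN[B3] = OUT[B2] = {a: ⊤, b: 0, c: ⊤, d: ⊤, e: ⊤, f: ⊤}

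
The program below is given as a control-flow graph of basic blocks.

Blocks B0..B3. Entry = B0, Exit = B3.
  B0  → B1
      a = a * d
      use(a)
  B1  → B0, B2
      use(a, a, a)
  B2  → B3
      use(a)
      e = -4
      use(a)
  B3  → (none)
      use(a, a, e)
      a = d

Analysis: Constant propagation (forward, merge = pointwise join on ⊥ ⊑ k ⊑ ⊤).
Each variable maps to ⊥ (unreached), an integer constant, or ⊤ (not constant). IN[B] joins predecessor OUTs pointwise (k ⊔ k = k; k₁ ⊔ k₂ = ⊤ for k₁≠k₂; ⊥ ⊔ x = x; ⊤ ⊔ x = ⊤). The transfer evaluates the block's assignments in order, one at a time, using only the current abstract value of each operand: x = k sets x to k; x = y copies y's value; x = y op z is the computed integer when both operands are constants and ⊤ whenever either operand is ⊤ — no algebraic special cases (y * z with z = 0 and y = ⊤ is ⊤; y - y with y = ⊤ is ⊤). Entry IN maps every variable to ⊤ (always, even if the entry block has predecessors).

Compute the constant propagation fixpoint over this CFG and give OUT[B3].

Fixpoint table:
  B0: | IN=(all ⊤) | OUT=(all ⊤)
  B1: | IN=(all ⊤) | OUT=(all ⊤)
  B2: | IN=(all ⊤) | OUT={e:-4; rest ⊤}
  B3: | IN={e:-4; rest ⊤} | OUT={e:-4; rest ⊤}

Merge at B3: IN[B3] = OUT[B2] = {a: ⊤, b: ⊤, c: ⊤, d: ⊤, e: -4, f: ⊤}
Applying B3's transfer function to that IN value gives OUT[B3] (row B3 above).

Answer: {a: ⊤, b: ⊤, c: ⊤, d: ⊤, e: -4, f: ⊤}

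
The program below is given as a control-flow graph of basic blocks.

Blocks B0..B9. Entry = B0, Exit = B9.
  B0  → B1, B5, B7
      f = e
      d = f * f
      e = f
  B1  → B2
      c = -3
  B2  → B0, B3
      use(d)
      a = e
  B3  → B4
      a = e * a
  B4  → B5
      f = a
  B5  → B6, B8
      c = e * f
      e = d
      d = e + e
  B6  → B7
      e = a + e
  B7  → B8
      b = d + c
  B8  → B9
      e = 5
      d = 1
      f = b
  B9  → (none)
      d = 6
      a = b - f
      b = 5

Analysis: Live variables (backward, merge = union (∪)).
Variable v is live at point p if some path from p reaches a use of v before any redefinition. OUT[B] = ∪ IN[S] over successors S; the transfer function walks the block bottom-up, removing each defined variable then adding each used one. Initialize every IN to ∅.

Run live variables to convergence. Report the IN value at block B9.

Per-block solution:
  B0:  IN={a, b, c, e}  OUT={a, b, c, d, e, f}
  B1:  IN={b, d, e}  OUT={b, c, d, e}
  B2:  IN={b, c, d, e}  OUT={a, b, c, d, e}
  B3:  IN={a, b, d, e}  OUT={a, b, d, e}
  B4:  IN={a, b, d, e}  OUT={a, b, d, e, f}
  B5:  IN={a, b, d, e, f}  OUT={a, b, c, d, e}
  B6:  IN={a, c, d, e}  OUT={c, d}
  B7:  IN={c, d}  OUT={b}
  B8:  IN={b}  OUT={b, f}
  B9:  IN={b, f}  OUT={}

B9 is the boundary node: OUT[B9] = {}
Applying B9's transfer function to that OUT value gives IN[B9] (row B9 above).

Answer: {b, f}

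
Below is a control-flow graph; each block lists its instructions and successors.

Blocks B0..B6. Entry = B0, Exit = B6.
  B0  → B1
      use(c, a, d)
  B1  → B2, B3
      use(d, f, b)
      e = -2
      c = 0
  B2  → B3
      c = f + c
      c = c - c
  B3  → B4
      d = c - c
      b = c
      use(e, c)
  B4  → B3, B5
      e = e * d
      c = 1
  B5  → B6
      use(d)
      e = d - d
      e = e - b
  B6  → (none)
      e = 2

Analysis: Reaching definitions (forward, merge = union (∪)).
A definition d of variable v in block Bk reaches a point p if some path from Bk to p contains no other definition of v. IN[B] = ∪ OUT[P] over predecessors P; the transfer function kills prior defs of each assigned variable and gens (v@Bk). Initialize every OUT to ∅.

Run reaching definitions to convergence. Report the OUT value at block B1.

Answer: {c@B1, e@B1}

Working:
Converged values:
  B0:   IN={}   OUT={}
  B1:   IN={}   OUT={c@B1, e@B1}
  B2:   IN={c@B1, e@B1}   OUT={c@B2, e@B1}
  B3:   IN={b@B3, c@B1, c@B2, c@B4, d@B3, e@B1, e@B4}   OUT={b@B3, c@B1, c@B2, c@B4, d@B3, e@B1, e@B4}
  B4:   IN={b@B3, c@B1, c@B2, c@B4, d@B3, e@B1, e@B4}   OUT={b@B3, c@B4, d@B3, e@B4}
  B5:   IN={b@B3, c@B4, d@B3, e@B4}   OUT={b@B3, c@B4, d@B3, e@B5}
  B6:   IN={b@B3, c@B4, d@B3, e@B5}   OUT={b@B3, c@B4, d@B3, e@B6}

Merge at B1: IN[B1] = OUT[B0] = {}
Applying B1's transfer function to that IN value gives OUT[B1] (row B1 above).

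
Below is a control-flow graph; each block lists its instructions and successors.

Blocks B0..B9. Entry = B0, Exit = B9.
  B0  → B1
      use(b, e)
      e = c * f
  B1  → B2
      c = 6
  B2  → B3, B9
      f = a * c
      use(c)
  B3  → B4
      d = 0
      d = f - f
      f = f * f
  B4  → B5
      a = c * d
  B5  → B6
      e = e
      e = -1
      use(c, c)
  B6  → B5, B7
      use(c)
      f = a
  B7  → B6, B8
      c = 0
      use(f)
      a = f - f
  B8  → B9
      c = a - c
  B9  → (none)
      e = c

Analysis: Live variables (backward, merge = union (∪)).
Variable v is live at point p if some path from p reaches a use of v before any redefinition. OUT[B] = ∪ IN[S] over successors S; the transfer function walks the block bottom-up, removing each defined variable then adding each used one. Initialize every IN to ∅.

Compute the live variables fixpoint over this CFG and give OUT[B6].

Answer: {a, c, e, f}

Working:
Per-block solution:
  B0:  IN={a, b, c, e, f}  OUT={a, e}
  B1:  IN={a, e}  OUT={a, c, e}
  B2:  IN={a, c, e}  OUT={c, e, f}
  B3:  IN={c, e, f}  OUT={c, d, e}
  B4:  IN={c, d, e}  OUT={a, c, e}
  B5:  IN={a, c, e}  OUT={a, c, e}
  B6:  IN={a, c, e}  OUT={a, c, e, f}
  B7:  IN={e, f}  OUT={a, c, e}
  B8:  IN={a, c}  OUT={c}
  B9:  IN={c}  OUT={}

Merge at B6: OUT[B6] = IN[B5] ⊔ IN[B7] = {a, c, e, f}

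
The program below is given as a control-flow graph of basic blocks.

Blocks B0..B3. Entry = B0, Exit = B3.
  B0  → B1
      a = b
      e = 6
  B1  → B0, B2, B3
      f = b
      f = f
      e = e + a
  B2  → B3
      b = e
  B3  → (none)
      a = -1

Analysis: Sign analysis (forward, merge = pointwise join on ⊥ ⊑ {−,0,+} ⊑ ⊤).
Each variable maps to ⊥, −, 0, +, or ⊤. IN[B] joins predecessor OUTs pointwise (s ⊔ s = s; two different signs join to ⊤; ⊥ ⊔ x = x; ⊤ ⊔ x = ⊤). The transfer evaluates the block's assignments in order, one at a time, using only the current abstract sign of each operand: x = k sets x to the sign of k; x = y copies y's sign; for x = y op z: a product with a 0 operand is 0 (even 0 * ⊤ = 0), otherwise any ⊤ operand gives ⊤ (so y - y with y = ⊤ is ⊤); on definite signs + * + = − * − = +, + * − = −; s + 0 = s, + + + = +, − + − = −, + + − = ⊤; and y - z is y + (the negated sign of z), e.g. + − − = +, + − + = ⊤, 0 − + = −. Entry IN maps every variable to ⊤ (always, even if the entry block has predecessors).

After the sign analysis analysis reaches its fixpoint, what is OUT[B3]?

Answer: {a: -, b: ⊤, c: ⊤, d: ⊤, e: ⊤, f: ⊤}

Trace:
Converged values:
  B0: | IN=(all ⊤) | OUT={e:+; rest ⊤}
  B1: | IN={e:+; rest ⊤} | OUT=(all ⊤)
  B2: | IN=(all ⊤) | OUT=(all ⊤)
  B3: | IN=(all ⊤) | OUT={a:-; rest ⊤}

Merge at B3: IN[B3] = OUT[B1] ⊔ OUT[B2] = {a: ⊤, b: ⊤, c: ⊤, d: ⊤, e: ⊤, f: ⊤}
Applying B3's transfer function to that IN value gives OUT[B3] (row B3 above).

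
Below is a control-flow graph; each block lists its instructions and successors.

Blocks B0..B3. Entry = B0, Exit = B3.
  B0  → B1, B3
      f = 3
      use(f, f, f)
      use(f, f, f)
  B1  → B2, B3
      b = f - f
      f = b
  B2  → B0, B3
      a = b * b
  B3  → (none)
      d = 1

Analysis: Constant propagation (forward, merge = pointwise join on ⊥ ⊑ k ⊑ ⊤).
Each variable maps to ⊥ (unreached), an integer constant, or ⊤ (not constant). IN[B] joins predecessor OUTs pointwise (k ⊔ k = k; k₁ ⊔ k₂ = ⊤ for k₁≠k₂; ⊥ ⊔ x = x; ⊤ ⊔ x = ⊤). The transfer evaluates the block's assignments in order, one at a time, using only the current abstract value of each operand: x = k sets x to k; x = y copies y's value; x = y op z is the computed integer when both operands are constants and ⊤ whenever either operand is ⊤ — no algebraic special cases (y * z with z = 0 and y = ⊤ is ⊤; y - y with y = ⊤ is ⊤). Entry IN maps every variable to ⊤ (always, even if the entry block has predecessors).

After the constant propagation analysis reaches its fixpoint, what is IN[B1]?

Answer: {a: ⊤, b: ⊤, c: ⊤, d: ⊤, e: ⊤, f: 3}

Trace:
Converged values:
  B0:  IN=(all ⊤)  OUT={f:3; rest ⊤}
  B1:  IN={f:3; rest ⊤}  OUT={b:0, f:0; rest ⊤}
  B2:  IN={b:0, f:0; rest ⊤}  OUT={a:0, b:0, f:0; rest ⊤}
  B3:  IN=(all ⊤)  OUT={d:1; rest ⊤}

Merge at B1: IN[B1] = OUT[B0] = {a: ⊤, b: ⊤, c: ⊤, d: ⊤, e: ⊤, f: 3}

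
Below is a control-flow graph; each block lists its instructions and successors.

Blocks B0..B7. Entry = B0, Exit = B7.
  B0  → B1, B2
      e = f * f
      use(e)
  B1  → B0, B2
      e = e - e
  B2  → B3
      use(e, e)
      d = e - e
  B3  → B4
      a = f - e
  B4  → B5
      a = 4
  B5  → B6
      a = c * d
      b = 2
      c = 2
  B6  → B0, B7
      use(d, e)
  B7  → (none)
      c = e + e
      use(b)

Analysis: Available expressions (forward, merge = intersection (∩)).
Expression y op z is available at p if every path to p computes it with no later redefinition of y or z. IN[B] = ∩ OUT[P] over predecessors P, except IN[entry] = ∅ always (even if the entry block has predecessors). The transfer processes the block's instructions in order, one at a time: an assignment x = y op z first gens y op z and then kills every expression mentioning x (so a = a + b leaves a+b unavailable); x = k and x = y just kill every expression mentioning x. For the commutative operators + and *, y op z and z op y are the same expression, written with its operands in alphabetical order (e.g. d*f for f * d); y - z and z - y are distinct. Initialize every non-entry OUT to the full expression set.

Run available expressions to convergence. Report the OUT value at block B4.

Fixpoint table:
  B0:  IN={}  OUT={f*f}
  B1:  IN={f*f}  OUT={f*f}
  B2:  IN={f*f}  OUT={e-e, f*f}
  B3:  IN={e-e, f*f}  OUT={e-e, f*f, f-e}
  B4:  IN={e-e, f*f, f-e}  OUT={e-e, f*f, f-e}
  B5:  IN={e-e, f*f, f-e}  OUT={e-e, f*f, f-e}
  B6:  IN={e-e, f*f, f-e}  OUT={e-e, f*f, f-e}
  B7:  IN={e-e, f*f, f-e}  OUT={e+e, e-e, f*f, f-e}

Merge at B4: IN[B4] = OUT[B3] = {e-e, f*f, f-e}
Applying B4's transfer function to that IN value gives OUT[B4] (row B4 above).

Answer: {e-e, f*f, f-e}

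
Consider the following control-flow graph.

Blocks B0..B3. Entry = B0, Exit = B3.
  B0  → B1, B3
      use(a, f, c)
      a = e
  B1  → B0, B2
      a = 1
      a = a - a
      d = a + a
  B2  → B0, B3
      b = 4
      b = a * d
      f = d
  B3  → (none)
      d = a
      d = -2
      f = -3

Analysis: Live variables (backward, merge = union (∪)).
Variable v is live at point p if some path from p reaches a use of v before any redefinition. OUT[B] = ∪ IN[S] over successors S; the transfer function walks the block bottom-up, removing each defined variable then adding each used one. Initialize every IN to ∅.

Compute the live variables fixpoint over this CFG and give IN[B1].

Fixpoint table:
  B0:  IN={a, c, e, f}  OUT={a, c, e, f}
  B1:  IN={c, e, f}  OUT={a, c, d, e, f}
  B2:  IN={a, c, d, e}  OUT={a, c, e, f}
  B3:  IN={a}  OUT={}

Merge at B1: OUT[B1] = IN[B0] ⊔ IN[B2] = {a, c, d, e, f}
Applying B1's transfer function to that OUT value gives IN[B1] (row B1 above).

Answer: {c, e, f}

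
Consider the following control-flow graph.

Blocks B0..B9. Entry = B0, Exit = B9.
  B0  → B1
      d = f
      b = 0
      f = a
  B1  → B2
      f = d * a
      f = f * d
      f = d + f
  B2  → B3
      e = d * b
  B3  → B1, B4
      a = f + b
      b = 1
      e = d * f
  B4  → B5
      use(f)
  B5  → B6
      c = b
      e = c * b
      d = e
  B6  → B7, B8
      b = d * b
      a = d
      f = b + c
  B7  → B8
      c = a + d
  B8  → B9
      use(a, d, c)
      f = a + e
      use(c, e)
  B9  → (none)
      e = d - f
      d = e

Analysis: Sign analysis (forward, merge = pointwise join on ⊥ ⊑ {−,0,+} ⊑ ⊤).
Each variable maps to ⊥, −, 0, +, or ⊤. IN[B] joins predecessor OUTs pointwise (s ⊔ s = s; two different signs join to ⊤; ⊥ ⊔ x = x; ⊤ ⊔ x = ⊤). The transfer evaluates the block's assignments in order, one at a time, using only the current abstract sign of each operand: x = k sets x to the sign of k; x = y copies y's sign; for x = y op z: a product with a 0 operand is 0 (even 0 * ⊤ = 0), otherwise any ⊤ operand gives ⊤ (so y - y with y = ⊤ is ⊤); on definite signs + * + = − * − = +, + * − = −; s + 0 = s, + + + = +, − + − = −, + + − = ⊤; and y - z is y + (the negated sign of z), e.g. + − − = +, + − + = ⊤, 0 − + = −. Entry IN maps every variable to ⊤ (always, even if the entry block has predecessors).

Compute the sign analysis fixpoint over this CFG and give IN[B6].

Answer: {a: ⊤, b: +, c: +, d: +, e: +, f: ⊤}

Working:
Fixpoint table:
  B0:  IN=(all ⊤)  OUT={b:0; rest ⊤}
  B1:  IN=(all ⊤)  OUT=(all ⊤)
  B2:  IN=(all ⊤)  OUT=(all ⊤)
  B3:  IN=(all ⊤)  OUT={b:+; rest ⊤}
  B4:  IN={b:+; rest ⊤}  OUT={b:+; rest ⊤}
  B5:  IN={b:+; rest ⊤}  OUT={b:+, c:+, d:+, e:+; rest ⊤}
  B6:  IN={b:+, c:+, d:+, e:+; rest ⊤}  OUT={a:+, b:+, c:+, d:+, e:+, f:+; rest ⊤}
  B7:  IN={a:+, b:+, c:+, d:+, e:+, f:+; rest ⊤}  OUT={a:+, b:+, c:+, d:+, e:+, f:+; rest ⊤}
  B8:  IN={a:+, b:+, c:+, d:+, e:+, f:+; rest ⊤}  OUT={a:+, b:+, c:+, d:+, e:+, f:+; rest ⊤}
  B9:  IN={a:+, b:+, c:+, d:+, e:+, f:+; rest ⊤}  OUT={a:+, b:+, c:+, f:+; rest ⊤}

Merge at B6: IN[B6] = OUT[B5] = {a: ⊤, b: +, c: +, d: +, e: +, f: ⊤}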